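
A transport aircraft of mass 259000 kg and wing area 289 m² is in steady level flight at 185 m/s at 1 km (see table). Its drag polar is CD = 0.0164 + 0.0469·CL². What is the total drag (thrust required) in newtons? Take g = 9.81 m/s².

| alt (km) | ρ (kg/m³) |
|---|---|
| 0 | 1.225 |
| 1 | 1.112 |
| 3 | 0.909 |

D = 1.45×10^5 N

At 1 km, from the table: ρ = 1.112 kg/m³.
Level flight ⇒ L = W = m·g = 259000 × 9.81 = 2.5408×10^6 N.
Dynamic pressure q = 0.5 × 1.112 × 185² = 19030 Pa.
CL = 2W/(ρv²S) = 2×2.5408×10^6/(1.112×185²×289) = 0.462.
CD = 0.0164 + 0.0469 × 0.462² = 0.02641.
D = q·S·CD = 19030 × 289 × 0.02641 = 1.452×10^5 N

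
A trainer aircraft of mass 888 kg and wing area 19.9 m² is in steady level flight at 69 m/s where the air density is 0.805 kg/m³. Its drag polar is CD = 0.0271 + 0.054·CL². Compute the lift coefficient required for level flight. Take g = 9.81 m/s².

CL = 0.228

Level flight ⇒ L = W = m·g = 888 × 9.81 = 8711.3 N.
q = ½ρv² = ½ × 0.805 × 69² = 1916 Pa.
CL = 2W/(ρv²S) = 2×8711.3/(0.805×69²×19.9) = 0.2284.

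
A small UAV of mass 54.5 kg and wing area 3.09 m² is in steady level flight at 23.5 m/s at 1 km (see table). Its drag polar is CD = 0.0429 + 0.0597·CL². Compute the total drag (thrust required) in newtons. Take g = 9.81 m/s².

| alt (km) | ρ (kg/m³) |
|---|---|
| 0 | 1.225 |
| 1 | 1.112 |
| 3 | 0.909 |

D = 58.7 N

At 1 km, from the table: ρ = 1.112 kg/m³.
Level flight ⇒ L = W = m·g = 54.5 × 9.81 = 534.64 N.
Dynamic pressure q = 0.5 × 1.112 × 23.5² = 307.1 Pa.
CL = 2W/(ρv²S) = 2×534.64/(1.112×23.5²×3.09) = 0.5635.
CD = 0.0429 + 0.0597 × 0.5635² = 0.06186.
D = q·S·CD = 307.1 × 3.09 × 0.06186 = 58.69 N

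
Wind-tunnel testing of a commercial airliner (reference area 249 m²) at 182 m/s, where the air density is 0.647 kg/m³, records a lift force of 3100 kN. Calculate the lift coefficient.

CL = 1.16

From L = ½ρv²S·CL, rearranging gives CL = 2L/(ρv²S).
CL = 2 × 3.1×10^6 / (0.647 × 182² × 249) = 1.16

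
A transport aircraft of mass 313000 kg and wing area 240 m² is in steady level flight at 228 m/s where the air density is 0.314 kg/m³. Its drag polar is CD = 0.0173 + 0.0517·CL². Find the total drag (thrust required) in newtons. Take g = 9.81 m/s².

Level flight ⇒ L = W = m·g = 313000 × 9.81 = 3.0705×10^6 N.
Dynamic pressure q = 0.5 × 0.314 × 228² = 8161 Pa.
CL = W/(q·S) = 3.0705×10^6 / (8161 × 240) = 1.568.
CD = 0.0173 + 0.0517 × 1.568² = 0.1443.
D = q·S·CD = 8161 × 240 × 0.1443 = 2.827×10^5 N

D = 2.83×10^5 N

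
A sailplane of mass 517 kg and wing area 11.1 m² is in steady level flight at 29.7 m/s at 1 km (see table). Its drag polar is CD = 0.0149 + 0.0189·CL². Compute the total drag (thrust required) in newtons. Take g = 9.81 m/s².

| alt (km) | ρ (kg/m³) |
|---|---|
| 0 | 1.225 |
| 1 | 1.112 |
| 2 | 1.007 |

D = 170 N

At 1 km, from the table: ρ = 1.112 kg/m³.
Weight W = mg = 517 × 9.81 = 5071.8 N; in level flight L = W.
Dynamic pressure q = 0.5 × 1.112 × 29.7² = 490.4 Pa.
CL = 2W/(ρv²S) = 2×5071.8/(1.112×29.7²×11.1) = 0.9316.
CD = 0.0149 + 0.0189 × 0.9316² = 0.0313.
D = q·S·CD = 490.4 × 11.1 × 0.0313 = 170.4 N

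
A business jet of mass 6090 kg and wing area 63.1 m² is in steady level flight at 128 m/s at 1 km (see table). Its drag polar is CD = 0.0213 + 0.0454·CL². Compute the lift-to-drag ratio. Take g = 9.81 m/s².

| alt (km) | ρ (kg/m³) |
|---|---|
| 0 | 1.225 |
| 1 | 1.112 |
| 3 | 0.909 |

L/D = 4.77

At 1 km, from the table: ρ = 1.112 kg/m³.
Weight W = mg = 6090 × 9.81 = 59743 N; in level flight L = W.
q = ½ρv² = ½ × 1.112 × 128² = 9110 Pa.
CL = W/(q·S) = 59743 / (9110 × 63.1) = 0.1039.
CD = 0.0213 + 0.0454 × 0.1039² = 0.02179.
L/D = CL/CD = 0.1039 / 0.02179 = 4.77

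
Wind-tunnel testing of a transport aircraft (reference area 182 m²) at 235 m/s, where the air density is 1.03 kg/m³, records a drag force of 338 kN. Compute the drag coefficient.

CD = 0.0653

From D = ½ρv²S·CD, rearranging gives CD = 2D/(ρv²S).
CD = 2 × 3.38×10^5 / (1.03 × 235² × 182) = 0.0653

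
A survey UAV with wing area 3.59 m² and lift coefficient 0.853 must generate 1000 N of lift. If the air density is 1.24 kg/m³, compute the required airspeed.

v = 22.9 m/s

L = ½ρv²S·CL ⇒ v = √(2L/(ρ·S·CL))
v = √(2 × 1000 / (1.24 × 3.59 × 0.853)) = √526.7 = 22.9 m/s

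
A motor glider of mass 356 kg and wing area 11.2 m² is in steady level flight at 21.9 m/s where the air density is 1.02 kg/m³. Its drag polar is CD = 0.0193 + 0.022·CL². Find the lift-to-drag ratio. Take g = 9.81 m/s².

L/D = 23.2

In steady level flight, lift balances weight: W = mg = 356 × 9.81 = 3492.4 N.
Dynamic pressure q = 0.5 × 1.02 × 21.9² = 244.6 Pa.
Required CL = L/(qS) = 3492.4/(244.6·11.2) = 1.275.
CD = 0.0193 + 0.022 × 1.275² = 0.05505.
L/D = CL/CD = 1.275 / 0.05505 = 23.2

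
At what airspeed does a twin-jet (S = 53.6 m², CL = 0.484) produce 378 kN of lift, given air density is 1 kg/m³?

v = 171 m/s

L = ½ρv²S·CL ⇒ v = √(2L/(ρ·S·CL))
v = √(2 × 3.78×10^5 / (1 × 53.6 × 0.484)) = √29140 = 171 m/s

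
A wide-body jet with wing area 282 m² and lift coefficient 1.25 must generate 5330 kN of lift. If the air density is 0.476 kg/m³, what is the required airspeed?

L = ½ρv²S·CL ⇒ v = √(2L/(ρ·S·CL))
v = √(2 × 5.33×10^6 / (0.476 × 282 × 1.25)) = √63530 = 252 m/s

v = 252 m/s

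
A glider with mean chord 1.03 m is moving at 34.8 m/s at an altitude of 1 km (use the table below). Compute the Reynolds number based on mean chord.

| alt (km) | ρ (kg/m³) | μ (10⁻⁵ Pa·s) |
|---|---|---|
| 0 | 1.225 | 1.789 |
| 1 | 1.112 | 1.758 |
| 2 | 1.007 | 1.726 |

Re = 2.27×10^6

At 1 km, from the table: ρ = 1.112 kg/m³, μ = 1.758×10⁻⁵ Pa·s.
Re = ρ·v·c/μ = 1.112 × 34.8 × 1.03 / (1.758×10⁻⁵) = 2.27×10^6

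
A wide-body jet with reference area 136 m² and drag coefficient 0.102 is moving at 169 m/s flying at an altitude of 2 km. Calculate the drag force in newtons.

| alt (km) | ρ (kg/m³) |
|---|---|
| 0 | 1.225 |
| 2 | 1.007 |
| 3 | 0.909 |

D = 1.99×10^5 N

At 2 km, from the table: ρ = 1.007 kg/m³.
D = ½ρv²S·CD = ½ × 1.007 × 169² × 136 × 0.102 = 1.99×10^5 N ≈ 199 kN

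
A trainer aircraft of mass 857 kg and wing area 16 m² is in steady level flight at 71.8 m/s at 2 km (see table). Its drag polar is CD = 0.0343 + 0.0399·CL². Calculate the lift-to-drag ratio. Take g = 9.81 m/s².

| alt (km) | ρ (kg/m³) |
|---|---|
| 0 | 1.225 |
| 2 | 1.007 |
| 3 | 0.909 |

At 2 km, from the table: ρ = 1.007 kg/m³.
In steady level flight, lift balances weight: W = mg = 857 × 9.81 = 8407.2 N.
Dynamic pressure q = 0.5 × 1.007 × 71.8² = 2596 Pa.
CL = 2W/(ρv²S) = 2×8407.2/(1.007×71.8²×16) = 0.2024.
CD = 0.0343 + 0.0399 × 0.2024² = 0.03594.
L/D = CL/CD = 0.2024 / 0.03594 = 5.63

L/D = 5.63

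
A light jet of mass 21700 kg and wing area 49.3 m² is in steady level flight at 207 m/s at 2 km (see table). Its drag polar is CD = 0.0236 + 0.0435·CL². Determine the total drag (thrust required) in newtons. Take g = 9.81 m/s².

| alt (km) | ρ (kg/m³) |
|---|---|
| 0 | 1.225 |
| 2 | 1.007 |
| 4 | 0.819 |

At 2 km, from the table: ρ = 1.007 kg/m³.
Weight W = mg = 21700 × 9.81 = 2.1288×10^5 N; in level flight L = W.
q = ½ρv² = ½ × 1.007 × 207² = 21570 Pa.
Required CL = L/(qS) = 2.1288×10^5/(21570·49.3) = 0.2001.
CD = 0.0236 + 0.0435 × 0.2001² = 0.02534.
D = q·S·CD = 21570 × 49.3 × 0.02534 = 26950 N

D = 27000 N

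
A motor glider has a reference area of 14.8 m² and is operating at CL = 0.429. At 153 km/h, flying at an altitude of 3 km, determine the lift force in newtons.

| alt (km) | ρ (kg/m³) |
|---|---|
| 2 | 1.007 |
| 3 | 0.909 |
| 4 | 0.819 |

At 3 km, from the table: ρ = 0.909 kg/m³.
Convert speed: v = 153 km/h ÷ 3.6 = 42.5 m/s.
L = ½ρv²S·CL = ½ × 0.909 × 42.5² × 14.8 × 0.429 = 5210 N ≈ 5.21 kN

L = 5210 N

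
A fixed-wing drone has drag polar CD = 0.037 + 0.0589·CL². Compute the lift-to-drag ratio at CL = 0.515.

L/D = 9.79

CD = 0.037 + 0.0589 × 0.515² = 0.05262
L/D = CL/CD = 0.515 / 0.05262 = 9.79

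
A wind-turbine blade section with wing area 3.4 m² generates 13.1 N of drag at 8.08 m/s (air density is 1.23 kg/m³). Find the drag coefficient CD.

From D = ½ρv²S·CD, rearranging gives CD = 2D/(ρv²S).
CD = 2 × 13.1 / (1.23 × 8.08² × 3.4) = 0.096

CD = 0.096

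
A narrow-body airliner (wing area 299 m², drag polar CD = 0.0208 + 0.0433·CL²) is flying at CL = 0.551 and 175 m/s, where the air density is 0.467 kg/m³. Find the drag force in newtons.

D = 72600 N

CD = 0.0208 + 0.0433 × 0.551² = 0.03395
D = ½ρv²S·CD = ½ × 0.467 × 175² × 299 × 0.03395 = 72600 N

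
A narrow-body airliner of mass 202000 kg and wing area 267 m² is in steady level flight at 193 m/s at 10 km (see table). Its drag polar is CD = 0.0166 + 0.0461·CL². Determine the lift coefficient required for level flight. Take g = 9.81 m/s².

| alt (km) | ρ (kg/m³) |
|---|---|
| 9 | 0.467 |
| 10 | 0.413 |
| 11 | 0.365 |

CL = 0.965

At 10 km, from the table: ρ = 0.413 kg/m³.
Weight W = mg = 202000 × 9.81 = 1.9816×10^6 N; in level flight L = W.
Dynamic pressure q = 0.5 × 0.413 × 193² = 7692 Pa.
Required CL = L/(qS) = 1.9816×10^6/(7692·267) = 0.9649.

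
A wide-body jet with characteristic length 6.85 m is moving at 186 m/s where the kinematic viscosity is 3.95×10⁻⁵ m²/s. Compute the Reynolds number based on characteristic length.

Re = 3.23×10^7

Re = v·c/ν = 186 × 6.85 / (3.95×10⁻⁵) = 3.23×10^7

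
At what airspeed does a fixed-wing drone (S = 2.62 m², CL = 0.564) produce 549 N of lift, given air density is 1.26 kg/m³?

L = ½ρv²S·CL ⇒ v = √(2L/(ρ·S·CL))
v = √(2 × 549 / (1.26 × 2.62 × 0.564)) = √589.7 = 24.3 m/s

v = 24.3 m/s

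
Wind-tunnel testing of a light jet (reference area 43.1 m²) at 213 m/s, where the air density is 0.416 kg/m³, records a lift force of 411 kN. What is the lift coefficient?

From L = ½ρv²S·CL, rearranging gives CL = 2L/(ρv²S).
CL = 2 × 4.11×10^5 / (0.416 × 213² × 43.1) = 1.01

CL = 1.01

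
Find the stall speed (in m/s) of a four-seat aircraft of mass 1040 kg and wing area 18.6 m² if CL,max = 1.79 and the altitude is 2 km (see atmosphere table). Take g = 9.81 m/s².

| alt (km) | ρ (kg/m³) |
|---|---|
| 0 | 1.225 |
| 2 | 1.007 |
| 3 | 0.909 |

V_stall = 24.7 m/s

At 2 km, from the table: ρ = 1.007 kg/m³.
Stall occurs when L = W at CL,max. W = mg = 1040 × 9.81 = 10200 N.
From L = ½ρV²S·CL,max = W: V_stall = √(2W/(ρSCL,max)) = √(2·10200/(1.007·18.6·1.79))
V_stall = √608.6 = 24.7 m/s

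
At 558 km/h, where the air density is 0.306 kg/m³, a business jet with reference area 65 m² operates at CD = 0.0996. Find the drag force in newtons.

Convert speed: v = 558 km/h ÷ 3.6 = 155 m/s.
Dynamic pressure q = ½ρv² = ½ × 0.306 × 155² = 3676 Pa.
D = q·S·CD = 3676 × 65 × 0.0996 = 23800 N ≈ 23.8 kN

D = 23800 N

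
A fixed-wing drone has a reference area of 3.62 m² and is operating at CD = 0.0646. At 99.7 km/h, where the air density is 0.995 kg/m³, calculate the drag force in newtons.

Convert speed: v = 99.7 km/h ÷ 3.6 = 27.69 m/s.
Dynamic pressure q = ½ρv² = ½ × 0.995 × 27.69² = 381.6 Pa.
D = q·S·CD = 381.6 × 3.62 × 0.0646 = 89.2 N

D = 89.2 N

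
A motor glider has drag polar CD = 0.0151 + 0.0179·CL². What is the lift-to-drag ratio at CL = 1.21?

L/D = 29.3

CD = 0.0151 + 0.0179 × 1.21² = 0.04131
L/D = CL/CD = 1.21 / 0.04131 = 29.3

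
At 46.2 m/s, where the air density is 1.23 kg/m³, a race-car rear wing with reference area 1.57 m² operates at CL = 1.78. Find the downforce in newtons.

L = 3670 N

Dynamic pressure q = ½ρv² = ½ × 1.23 × 46.2² = 1313 Pa.
L = q·S·CL = 1313 × 1.57 × 1.78 = 3670 N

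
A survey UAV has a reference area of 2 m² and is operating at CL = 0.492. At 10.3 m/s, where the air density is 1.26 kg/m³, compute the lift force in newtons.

L = ½ρv²S·CL = ½ × 1.26 × 10.3² × 2 × 0.492 = 65.8 N

L = 65.8 N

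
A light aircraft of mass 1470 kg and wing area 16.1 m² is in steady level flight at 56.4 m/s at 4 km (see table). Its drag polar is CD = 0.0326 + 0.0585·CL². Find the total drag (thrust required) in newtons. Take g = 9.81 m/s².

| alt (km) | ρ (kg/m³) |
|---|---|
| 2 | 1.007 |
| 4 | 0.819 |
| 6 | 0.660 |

At 4 km, from the table: ρ = 0.819 kg/m³.
Weight W = mg = 1470 × 9.81 = 14421 N; in level flight L = W.
Dynamic pressure q = 0.5 × 0.819 × 56.4² = 1303 Pa.
CL = 2W/(ρv²S) = 2×14421/(0.819×56.4²×16.1) = 0.6876.
CD = 0.0326 + 0.0585 × 0.6876² = 0.06026.
D = q·S·CD = 1303 × 16.1 × 0.06026 = 1264 N

D = 1260 N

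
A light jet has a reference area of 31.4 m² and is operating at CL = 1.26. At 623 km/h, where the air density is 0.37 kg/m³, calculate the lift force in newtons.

L = 2.19×10^5 N

Convert speed: v = 623 km/h ÷ 3.6 = 173.1 m/s.
L = ½ρv²S·CL = ½ × 0.37 × 173.1² × 31.4 × 1.26 = 2.19×10^5 N ≈ 219 kN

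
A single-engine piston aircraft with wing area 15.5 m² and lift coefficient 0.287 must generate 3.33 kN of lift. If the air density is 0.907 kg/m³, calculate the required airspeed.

L = ½ρv²S·CL ⇒ v = √(2L/(ρ·S·CL))
v = √(2 × 3330 / (0.907 × 15.5 × 0.287)) = √1651 = 40.6 m/s

v = 40.6 m/s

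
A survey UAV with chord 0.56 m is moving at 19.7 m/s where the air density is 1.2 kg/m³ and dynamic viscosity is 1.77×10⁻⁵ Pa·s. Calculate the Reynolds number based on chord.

Re = 7.48×10^5

Re = ρ·v·c/μ = 1.2 × 19.7 × 0.56 / (1.77×10⁻⁵) = 7.48×10^5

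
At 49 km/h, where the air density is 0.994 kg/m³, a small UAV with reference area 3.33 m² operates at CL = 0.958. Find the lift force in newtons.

L = 294 N

Convert speed: v = 49 km/h ÷ 3.6 = 13.61 m/s.
L = ½ρv²S·CL = ½ × 0.994 × 13.61² × 3.33 × 0.958 = 294 N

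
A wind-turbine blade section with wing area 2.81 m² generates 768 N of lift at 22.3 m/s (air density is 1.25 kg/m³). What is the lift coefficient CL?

From L = ½ρv²S·CL, rearranging gives CL = 2L/(ρv²S).
CL = 2 × 768 / (1.25 × 22.3² × 2.81) = 0.879

CL = 0.879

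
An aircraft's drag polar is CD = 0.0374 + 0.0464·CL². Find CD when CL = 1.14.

CD = 0.0977

CD = 0.0374 + 0.0464 × 1.14² = 0.0374 + 0.0603 = 0.0977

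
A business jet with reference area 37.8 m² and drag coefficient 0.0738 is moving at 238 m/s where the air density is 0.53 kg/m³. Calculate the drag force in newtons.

Dynamic pressure q = ½ρv² = ½ × 0.53 × 238² = 15010 Pa.
D = q·S·CD = 15010 × 37.8 × 0.0738 = 41900 N ≈ 41.9 kN

D = 41900 N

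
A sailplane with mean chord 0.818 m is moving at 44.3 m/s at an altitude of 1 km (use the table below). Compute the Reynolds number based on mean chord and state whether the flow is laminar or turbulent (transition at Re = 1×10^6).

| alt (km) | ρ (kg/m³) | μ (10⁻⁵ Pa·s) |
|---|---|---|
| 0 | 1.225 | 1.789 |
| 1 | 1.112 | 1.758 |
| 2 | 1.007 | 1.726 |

Re = 2.29×10^6 (turbulent)

At 1 km, from the table: ρ = 1.112 kg/m³, μ = 1.758×10⁻⁵ Pa·s.
Re = ρ·v·c/μ = 1.112 × 44.3 × 0.818 / (1.758×10⁻⁵) = 2.29×10^6
Since 2.29×10^6 > 1×10^6, the flow is turbulent.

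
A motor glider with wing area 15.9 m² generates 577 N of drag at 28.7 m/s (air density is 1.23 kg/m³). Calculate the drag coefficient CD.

CD = 0.0716

From D = ½ρv²S·CD, rearranging gives CD = 2D/(ρv²S).
CD = 2 × 577 / (1.23 × 28.7² × 15.9) = 0.0716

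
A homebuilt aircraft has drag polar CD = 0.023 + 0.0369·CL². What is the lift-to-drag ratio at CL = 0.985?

L/D = 16.8

CD = 0.023 + 0.0369 × 0.985² = 0.0588
L/D = CL/CD = 0.985 / 0.0588 = 16.8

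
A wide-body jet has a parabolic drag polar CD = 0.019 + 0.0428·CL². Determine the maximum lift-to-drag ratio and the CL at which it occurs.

(L/D)max = 17.5, at CL = 0.666

For CD = CD0 + K·CL², (L/D)max occurs at CL* = √(CD0/K) and equals 1/(2√(K·CD0)).
(L/D)max = 1/(2√(0.0428 × 0.019)) = 1/(2 × 0.02852) = 17.5
CL* = √(0.019/0.0428) = 0.666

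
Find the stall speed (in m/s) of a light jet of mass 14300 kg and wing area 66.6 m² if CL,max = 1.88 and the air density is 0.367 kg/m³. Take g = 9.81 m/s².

Weight W = mg = 14300 × 9.81 = 1.403×10^5 N.
V_stall = √(2W/(ρ·S·CL,max)) = √(2 × 1.403×10^5 / (0.367 × 66.6 × 1.88))
V_stall = √6106 = 78.1 m/s

V_stall = 78.1 m/s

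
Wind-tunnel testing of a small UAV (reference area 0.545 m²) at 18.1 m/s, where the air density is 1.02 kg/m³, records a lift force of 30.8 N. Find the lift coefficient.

CL = 0.338

From L = ½ρv²S·CL, rearranging gives CL = 2L/(ρv²S).
CL = 2 × 30.8 / (1.02 × 18.1² × 0.545) = 0.338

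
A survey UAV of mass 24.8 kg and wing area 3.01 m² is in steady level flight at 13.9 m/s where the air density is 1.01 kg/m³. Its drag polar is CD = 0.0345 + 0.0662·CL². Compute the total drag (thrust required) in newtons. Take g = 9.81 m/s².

D = 23.5 N

Weight W = mg = 24.8 × 9.81 = 243.29 N; in level flight L = W.
Dynamic pressure q = 0.5 × 1.01 × 13.9² = 97.57 Pa.
CL = 2W/(ρv²S) = 2×243.29/(1.01×13.9²×3.01) = 0.8284.
CD = 0.0345 + 0.0662 × 0.8284² = 0.07993.
D = q·S·CD = 97.57 × 3.01 × 0.07993 = 23.47 N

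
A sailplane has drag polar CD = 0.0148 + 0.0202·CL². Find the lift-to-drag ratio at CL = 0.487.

CD = 0.0148 + 0.0202 × 0.487² = 0.01959
L/D = CL/CD = 0.487 / 0.01959 = 24.9

L/D = 24.9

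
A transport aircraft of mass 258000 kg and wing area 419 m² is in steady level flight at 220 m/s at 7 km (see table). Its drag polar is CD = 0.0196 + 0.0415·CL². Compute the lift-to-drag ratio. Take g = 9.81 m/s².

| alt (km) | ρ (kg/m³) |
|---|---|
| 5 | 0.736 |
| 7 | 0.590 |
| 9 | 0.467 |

At 7 km, from the table: ρ = 0.590 kg/m³.
In steady level flight, lift balances weight: W = mg = 258000 × 9.81 = 2.531×10^6 N.
Dynamic pressure q = 0.5 × 0.59 × 220² = 14280 Pa.
CL = W/(q·S) = 2.531×10^6 / (14280 × 419) = 0.4231.
CD = 0.0196 + 0.0415 × 0.4231² = 0.02703.
L/D = CL/CD = 0.4231 / 0.02703 = 15.7

L/D = 15.7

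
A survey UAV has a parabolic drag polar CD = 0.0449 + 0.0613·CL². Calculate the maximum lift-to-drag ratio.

For CD = CD0 + K·CL², (L/D)max occurs at CL* = √(CD0/K) and equals 1/(2√(K·CD0)).
(L/D)max = 1/(2√(0.0613 × 0.0449)) = 1/(2 × 0.05246) = 9.53

(L/D)max = 9.53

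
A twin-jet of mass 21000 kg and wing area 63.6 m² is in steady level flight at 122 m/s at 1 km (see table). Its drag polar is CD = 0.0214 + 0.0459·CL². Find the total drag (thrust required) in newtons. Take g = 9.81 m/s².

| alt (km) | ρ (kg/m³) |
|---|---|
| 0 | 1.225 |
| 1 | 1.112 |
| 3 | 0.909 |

At 1 km, from the table: ρ = 1.112 kg/m³.
Weight W = mg = 21000 × 9.81 = 2.0601×10^5 N; in level flight L = W.
q = ½ρv² = ½ × 1.112 × 122² = 8276 Pa.
Required CL = L/(qS) = 2.0601×10^5/(8276·63.6) = 0.3914.
CD = 0.0214 + 0.0459 × 0.3914² = 0.02843.
D = q·S·CD = 8276 × 63.6 × 0.02843 = 14960 N

D = 15000 N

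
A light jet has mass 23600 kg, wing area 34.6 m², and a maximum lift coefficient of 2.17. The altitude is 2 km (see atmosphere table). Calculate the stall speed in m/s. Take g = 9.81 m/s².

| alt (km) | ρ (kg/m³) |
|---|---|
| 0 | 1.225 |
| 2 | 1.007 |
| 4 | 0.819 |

V_stall = 78.3 m/s

At 2 km, from the table: ρ = 1.007 kg/m³.
Stall occurs when L = W at CL,max. W = mg = 23600 × 9.81 = 2.315×10^5 N.
V_stall = √(2W/(ρ·S·CL,max)) = √(2 × 2.315×10^5 / (1.007 × 34.6 × 2.17))
V_stall = √6124 = 78.3 m/s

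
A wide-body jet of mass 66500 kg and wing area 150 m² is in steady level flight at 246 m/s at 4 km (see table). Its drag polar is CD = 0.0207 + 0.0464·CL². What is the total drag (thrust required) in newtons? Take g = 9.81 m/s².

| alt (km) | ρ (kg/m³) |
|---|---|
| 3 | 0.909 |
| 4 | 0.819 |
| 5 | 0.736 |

D = 82300 N

At 4 km, from the table: ρ = 0.819 kg/m³.
In steady level flight, lift balances weight: W = mg = 66500 × 9.81 = 6.5236×10^5 N.
Dynamic pressure q = 0.5 × 0.819 × 246² = 24780 Pa.
CL = 2W/(ρv²S) = 2×6.5236×10^5/(0.819×246²×150) = 0.1755.
CD = 0.0207 + 0.0464 × 0.1755² = 0.02213.
D = q·S·CD = 24780 × 150 × 0.02213 = 82260 N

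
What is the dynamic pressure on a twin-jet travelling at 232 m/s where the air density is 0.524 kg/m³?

q = ½ρv² = ½ × 0.524 × 232² = 14100 Pa

q = 14100 Pa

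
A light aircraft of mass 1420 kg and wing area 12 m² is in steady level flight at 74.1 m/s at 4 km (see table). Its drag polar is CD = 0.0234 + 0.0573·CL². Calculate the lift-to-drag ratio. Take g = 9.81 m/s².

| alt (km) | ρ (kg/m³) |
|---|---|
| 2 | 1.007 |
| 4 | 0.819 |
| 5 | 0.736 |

At 4 km, from the table: ρ = 0.819 kg/m³.
Level flight ⇒ L = W = m·g = 1420 × 9.81 = 13930 N.
Dynamic pressure q = 0.5 × 0.819 × 74.1² = 2248 Pa.
CL = 2W/(ρv²S) = 2×13930/(0.819×74.1²×12) = 0.5163.
CD = 0.0234 + 0.0573 × 0.5163² = 0.03867.
L/D = CL/CD = 0.5163 / 0.03867 = 13.3

L/D = 13.3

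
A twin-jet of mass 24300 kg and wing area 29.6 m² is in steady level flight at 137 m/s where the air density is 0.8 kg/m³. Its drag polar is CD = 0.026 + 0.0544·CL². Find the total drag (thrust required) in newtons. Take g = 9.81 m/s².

D = 19700 N

Level flight ⇒ L = W = m·g = 24300 × 9.81 = 2.3838×10^5 N.
Dynamic pressure q = 0.5 × 0.8 × 137² = 7508 Pa.
Required CL = L/(qS) = 2.3838×10^5/(7508·29.6) = 1.073.
CD = 0.026 + 0.0544 × 1.073² = 0.0886.
D = q·S·CD = 7508 × 29.6 × 0.0886 = 19690 N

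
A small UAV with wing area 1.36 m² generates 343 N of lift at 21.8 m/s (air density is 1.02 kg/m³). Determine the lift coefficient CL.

From L = ½ρv²S·CL, rearranging gives CL = 2L/(ρv²S).
CL = 2 × 343 / (1.02 × 21.8² × 1.36) = 1.04

CL = 1.04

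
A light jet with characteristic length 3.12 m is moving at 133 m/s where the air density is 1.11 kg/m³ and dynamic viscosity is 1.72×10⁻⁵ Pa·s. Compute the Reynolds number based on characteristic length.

Re = 2.68×10^7

Re = ρ·v·c/μ = 1.11 × 133 × 3.12 / (1.72×10⁻⁵) = 2.68×10^7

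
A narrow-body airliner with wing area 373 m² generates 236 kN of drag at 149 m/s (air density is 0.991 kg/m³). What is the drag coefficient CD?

CD = 0.0575

From D = ½ρv²S·CD, rearranging gives CD = 2D/(ρv²S).
CD = 2 × 2.36×10^5 / (0.991 × 149² × 373) = 0.0575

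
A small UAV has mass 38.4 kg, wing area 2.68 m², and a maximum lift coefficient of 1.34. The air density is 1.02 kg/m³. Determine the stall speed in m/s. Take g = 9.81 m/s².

At stall, lift equals weight: L = W = m·g = 38.4 × 9.81 = 376.7 N.
From L = ½ρV²S·CL,max = W: V_stall = √(2W/(ρSCL,max)) = √(2·376.7/(1.02·2.68·1.34))
V_stall = √205.7 = 14.3 m/s

V_stall = 14.3 m/s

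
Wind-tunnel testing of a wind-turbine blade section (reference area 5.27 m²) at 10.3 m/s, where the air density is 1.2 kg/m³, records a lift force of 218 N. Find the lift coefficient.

From L = ½ρv²S·CL, rearranging gives CL = 2L/(ρv²S).
CL = 2 × 218 / (1.2 × 10.3² × 5.27) = 0.65

CL = 0.65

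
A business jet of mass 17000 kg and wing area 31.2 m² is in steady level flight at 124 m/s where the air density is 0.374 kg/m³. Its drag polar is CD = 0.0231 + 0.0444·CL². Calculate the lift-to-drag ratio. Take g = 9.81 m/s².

Weight W = mg = 17000 × 9.81 = 1.6677×10^5 N; in level flight L = W.
q = ½ρv² = ½ × 0.374 × 124² = 2875 Pa.
Required CL = L/(qS) = 1.6677×10^5/(2875·31.2) = 1.859.
CD = 0.0231 + 0.0444 × 1.859² = 0.1765.
L/D = CL/CD = 1.859 / 0.1765 = 10.5

L/D = 10.5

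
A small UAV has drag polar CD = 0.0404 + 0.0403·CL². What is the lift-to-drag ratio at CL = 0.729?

L/D = 11.8

CD = 0.0404 + 0.0403 × 0.729² = 0.06182
L/D = CL/CD = 0.729 / 0.06182 = 11.8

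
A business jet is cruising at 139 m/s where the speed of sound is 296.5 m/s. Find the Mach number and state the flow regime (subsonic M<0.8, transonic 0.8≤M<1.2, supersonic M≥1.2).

M = 0.469 (subsonic)

M = v/a = 139 / 296.5 = 0.469
M = 0.469 → subsonic.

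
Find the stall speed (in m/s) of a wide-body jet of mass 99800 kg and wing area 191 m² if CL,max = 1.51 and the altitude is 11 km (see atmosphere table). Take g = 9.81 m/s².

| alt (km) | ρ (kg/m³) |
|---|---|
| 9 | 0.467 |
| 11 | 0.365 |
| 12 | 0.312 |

V_stall = 136 m/s

At 11 km, from the table: ρ = 0.365 kg/m³.
At stall, lift equals weight: L = W = m·g = 99800 × 9.81 = 9.79×10^5 N.
From L = ½ρV²S·CL,max = W: V_stall = √(2W/(ρSCL,max)) = √(2·9.79×10^5/(0.365·191·1.51))
V_stall = √18600 = 136 m/s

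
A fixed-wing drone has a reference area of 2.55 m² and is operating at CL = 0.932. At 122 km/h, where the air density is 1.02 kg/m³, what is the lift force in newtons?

L = 1390 N

Convert speed: v = 122 km/h ÷ 3.6 = 33.89 m/s.
Dynamic pressure q = ½ρv² = ½ × 1.02 × 33.89² = 585.7 Pa.
L = q·S·CL = 585.7 × 2.55 × 0.932 = 1390 N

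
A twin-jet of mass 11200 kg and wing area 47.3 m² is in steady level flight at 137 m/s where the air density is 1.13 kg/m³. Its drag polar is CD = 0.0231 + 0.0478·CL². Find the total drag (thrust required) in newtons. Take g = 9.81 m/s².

Weight W = mg = 11200 × 9.81 = 1.0987×10^5 N; in level flight L = W.
q = ½ρv² = ½ × 1.13 × 137² = 10600 Pa.
CL = 2W/(ρv²S) = 2×1.0987×10^5/(1.13×137²×47.3) = 0.219.
CD = 0.0231 + 0.0478 × 0.219² = 0.02539.
D = q·S·CD = 10600 × 47.3 × 0.02539 = 12740 N

D = 12700 N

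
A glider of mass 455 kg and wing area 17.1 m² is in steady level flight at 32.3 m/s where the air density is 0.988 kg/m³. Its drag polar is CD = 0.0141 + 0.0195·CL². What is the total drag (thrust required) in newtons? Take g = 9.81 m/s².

D = 168 N

Weight W = mg = 455 × 9.81 = 4463.6 N; in level flight L = W.
Dynamic pressure q = 0.5 × 0.988 × 32.3² = 515.4 Pa.
CL = 2W/(ρv²S) = 2×4463.6/(0.988×32.3²×17.1) = 0.5065.
CD = 0.0141 + 0.0195 × 0.5065² = 0.0191.
D = q·S·CD = 515.4 × 17.1 × 0.0191 = 168.3 N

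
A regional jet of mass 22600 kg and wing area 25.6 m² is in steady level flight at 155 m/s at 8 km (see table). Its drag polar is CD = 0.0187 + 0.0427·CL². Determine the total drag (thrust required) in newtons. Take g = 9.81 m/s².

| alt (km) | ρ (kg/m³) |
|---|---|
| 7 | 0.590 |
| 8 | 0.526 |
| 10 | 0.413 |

D = 16000 N

At 8 km, from the table: ρ = 0.526 kg/m³.
Level flight ⇒ L = W = m·g = 22600 × 9.81 = 2.2171×10^5 N.
q = ½ρv² = ½ × 0.526 × 155² = 6319 Pa.
CL = 2W/(ρv²S) = 2×2.2171×10^5/(0.526×155²×25.6) = 1.371.
CD = 0.0187 + 0.0427 × 1.371² = 0.09892.
D = q·S·CD = 6319 × 25.6 × 0.09892 = 16000 N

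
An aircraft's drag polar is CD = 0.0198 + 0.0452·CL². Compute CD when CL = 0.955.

CD = 0.061

CD = 0.0198 + 0.0452 × 0.955² = 0.0198 + 0.04122 = 0.061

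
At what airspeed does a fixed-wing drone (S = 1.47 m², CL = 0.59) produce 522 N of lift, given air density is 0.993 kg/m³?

v = 34.8 m/s

L = ½ρv²S·CL ⇒ v = √(2L/(ρ·S·CL))
v = √(2 × 522 / (0.993 × 1.47 × 0.59)) = √1212 = 34.8 m/s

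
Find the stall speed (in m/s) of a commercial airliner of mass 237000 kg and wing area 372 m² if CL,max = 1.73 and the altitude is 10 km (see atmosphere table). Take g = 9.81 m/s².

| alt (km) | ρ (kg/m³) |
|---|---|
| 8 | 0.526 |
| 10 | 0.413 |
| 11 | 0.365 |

At 10 km, from the table: ρ = 0.413 kg/m³.
At stall, lift equals weight: L = W = m·g = 237000 × 9.81 = 2.325×10^6 N.
From L = ½ρV²S·CL,max = W: V_stall = √(2W/(ρSCL,max)) = √(2·2.325×10^6/(0.413·372·1.73))
V_stall = √17490 = 132 m/s

V_stall = 132 m/s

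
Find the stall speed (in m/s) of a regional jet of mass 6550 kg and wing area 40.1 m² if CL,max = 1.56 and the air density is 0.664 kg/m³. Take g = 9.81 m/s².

Stall occurs when L = W at CL,max. W = mg = 6550 × 9.81 = 64260 N.
V_stall = √(2W/(ρ·S·CL,max)) = √(2 × 64260 / (0.664 × 40.1 × 1.56))
V_stall = √3094 = 55.6 m/s

V_stall = 55.6 m/s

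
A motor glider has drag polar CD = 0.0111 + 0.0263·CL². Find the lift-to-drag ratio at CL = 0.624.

L/D = 29.2

CD = 0.0111 + 0.0263 × 0.624² = 0.02134
L/D = CL/CD = 0.624 / 0.02134 = 29.2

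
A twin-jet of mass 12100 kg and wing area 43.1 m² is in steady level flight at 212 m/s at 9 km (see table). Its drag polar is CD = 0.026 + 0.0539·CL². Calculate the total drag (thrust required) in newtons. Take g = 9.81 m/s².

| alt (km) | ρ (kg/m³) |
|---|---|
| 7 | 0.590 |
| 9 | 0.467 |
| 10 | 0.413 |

D = 13400 N

At 9 km, from the table: ρ = 0.467 kg/m³.
Weight W = mg = 12100 × 9.81 = 1.187×10^5 N; in level flight L = W.
q = ½ρv² = ½ × 0.467 × 212² = 10490 Pa.
Required CL = L/(qS) = 1.187×10^5/(10490·43.1) = 0.2624.
CD = 0.026 + 0.0539 × 0.2624² = 0.02971.
D = q·S·CD = 10490 × 43.1 × 0.02971 = 13440 N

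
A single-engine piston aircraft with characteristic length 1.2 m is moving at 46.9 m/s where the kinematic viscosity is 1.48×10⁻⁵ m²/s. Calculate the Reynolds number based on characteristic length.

Re = v·c/ν = 46.9 × 1.2 / (1.48×10⁻⁵) = 3.8×10^6

Re = 3.8×10^6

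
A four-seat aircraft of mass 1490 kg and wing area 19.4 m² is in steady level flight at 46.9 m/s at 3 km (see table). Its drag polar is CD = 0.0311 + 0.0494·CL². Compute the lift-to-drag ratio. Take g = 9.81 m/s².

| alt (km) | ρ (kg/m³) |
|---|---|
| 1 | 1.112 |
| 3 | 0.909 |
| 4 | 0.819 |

At 3 km, from the table: ρ = 0.909 kg/m³.
Weight W = mg = 1490 × 9.81 = 14617 N; in level flight L = W.
q = ½ρv² = ½ × 0.909 × 46.9² = 999.7 Pa.
CL = 2W/(ρv²S) = 2×14617/(0.909×46.9²×19.4) = 0.7537.
CD = 0.0311 + 0.0494 × 0.7537² = 0.05916.
L/D = CL/CD = 0.7537 / 0.05916 = 12.7

L/D = 12.7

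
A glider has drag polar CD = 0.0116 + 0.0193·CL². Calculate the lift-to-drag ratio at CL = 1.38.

CD = 0.0116 + 0.0193 × 1.38² = 0.04835
L/D = CL/CD = 1.38 / 0.04835 = 28.5

L/D = 28.5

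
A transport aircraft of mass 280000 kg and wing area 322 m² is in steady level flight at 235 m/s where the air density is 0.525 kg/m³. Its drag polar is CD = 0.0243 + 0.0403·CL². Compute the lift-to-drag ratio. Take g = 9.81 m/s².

L/D = 15.4

Weight W = mg = 280000 × 9.81 = 2.7468×10^6 N; in level flight L = W.
Dynamic pressure q = 0.5 × 0.525 × 235² = 14500 Pa.
CL = W/(q·S) = 2.7468×10^6 / (14500 × 322) = 0.5884.
CD = 0.0243 + 0.0403 × 0.5884² = 0.03825.
L/D = CL/CD = 0.5884 / 0.03825 = 15.4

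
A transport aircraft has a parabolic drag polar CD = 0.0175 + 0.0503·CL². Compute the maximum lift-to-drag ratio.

For CD = CD0 + K·CL², (L/D)max occurs at CL* = √(CD0/K) and equals 1/(2√(K·CD0)).
(L/D)max = 1/(2√(0.0503 × 0.0175)) = 1/(2 × 0.02967) = 16.9

(L/D)max = 16.9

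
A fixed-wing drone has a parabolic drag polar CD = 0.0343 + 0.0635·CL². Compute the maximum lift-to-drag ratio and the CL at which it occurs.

For CD = CD0 + K·CL², (L/D)max occurs at CL* = √(CD0/K) and equals 1/(2√(K·CD0)).
(L/D)max = 1/(2√(0.0635 × 0.0343)) = 1/(2 × 0.04667) = 10.7
CL* = √(0.0343/0.0635) = 0.735

(L/D)max = 10.7, at CL = 0.735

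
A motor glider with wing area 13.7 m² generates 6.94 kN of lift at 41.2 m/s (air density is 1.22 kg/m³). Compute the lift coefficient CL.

From L = ½ρv²S·CL, rearranging gives CL = 2L/(ρv²S).
CL = 2 × 6940 / (1.22 × 41.2² × 13.7) = 0.489

CL = 0.489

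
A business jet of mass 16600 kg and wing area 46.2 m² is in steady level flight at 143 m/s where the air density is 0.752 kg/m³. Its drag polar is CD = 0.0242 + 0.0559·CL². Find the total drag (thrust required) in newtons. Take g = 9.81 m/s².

In steady level flight, lift balances weight: W = mg = 16600 × 9.81 = 1.6285×10^5 N.
Dynamic pressure q = 0.5 × 0.752 × 143² = 7689 Pa.
Required CL = L/(qS) = 1.6285×10^5/(7689·46.2) = 0.4584.
CD = 0.0242 + 0.0559 × 0.4584² = 0.03595.
D = q·S·CD = 7689 × 46.2 × 0.03595 = 12770 N

D = 12800 N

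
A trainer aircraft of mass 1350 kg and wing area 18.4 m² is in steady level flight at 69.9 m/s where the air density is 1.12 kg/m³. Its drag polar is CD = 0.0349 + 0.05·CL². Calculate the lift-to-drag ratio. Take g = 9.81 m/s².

L/D = 6.86

Weight W = mg = 1350 × 9.81 = 13244 N; in level flight L = W.
Dynamic pressure q = 0.5 × 1.12 × 69.9² = 2736 Pa.
Required CL = L/(qS) = 13244/(2736·18.4) = 0.2631.
CD = 0.0349 + 0.05 × 0.2631² = 0.03836.
L/D = CL/CD = 0.2631 / 0.03836 = 6.86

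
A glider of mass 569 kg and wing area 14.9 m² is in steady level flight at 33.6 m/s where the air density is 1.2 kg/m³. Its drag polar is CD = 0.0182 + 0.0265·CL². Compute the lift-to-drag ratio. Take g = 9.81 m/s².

L/D = 21

Level flight ⇒ L = W = m·g = 569 × 9.81 = 5581.9 N.
q = ½ρv² = ½ × 1.2 × 33.6² = 677.4 Pa.
CL = 2W/(ρv²S) = 2×5581.9/(1.2×33.6²×14.9) = 0.5531.
CD = 0.0182 + 0.0265 × 0.5531² = 0.02631.
L/D = CL/CD = 0.5531 / 0.02631 = 21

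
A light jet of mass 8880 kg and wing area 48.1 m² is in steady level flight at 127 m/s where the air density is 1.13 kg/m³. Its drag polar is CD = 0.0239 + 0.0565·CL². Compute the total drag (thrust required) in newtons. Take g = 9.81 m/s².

In steady level flight, lift balances weight: W = mg = 8880 × 9.81 = 87113 N.
q = ½ρv² = ½ × 1.13 × 127² = 9113 Pa.
Required CL = L/(qS) = 87113/(9113·48.1) = 0.1987.
CD = 0.0239 + 0.0565 × 0.1987² = 0.02613.
D = q·S·CD = 9113 × 48.1 × 0.02613 = 11450 N

D = 11500 N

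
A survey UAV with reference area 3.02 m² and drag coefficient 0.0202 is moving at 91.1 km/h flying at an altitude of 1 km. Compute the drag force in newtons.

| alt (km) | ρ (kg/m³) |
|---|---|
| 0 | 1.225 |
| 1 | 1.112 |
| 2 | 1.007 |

D = 21.7 N

At 1 km, from the table: ρ = 1.112 kg/m³.
Convert speed: v = 91.1 km/h ÷ 3.6 = 25.31 m/s.
D = ½ρv²S·CD = ½ × 1.112 × 25.31² × 3.02 × 0.0202 = 21.7 N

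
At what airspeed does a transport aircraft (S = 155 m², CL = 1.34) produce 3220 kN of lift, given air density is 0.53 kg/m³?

v = 242 m/s

L = ½ρv²S·CL ⇒ v = √(2L/(ρ·S·CL))
v = √(2 × 3.22×10^6 / (0.53 × 155 × 1.34)) = √58500 = 242 m/s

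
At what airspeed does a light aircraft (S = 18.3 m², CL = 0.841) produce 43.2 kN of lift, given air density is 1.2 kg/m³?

L = ½ρv²S·CL ⇒ v = √(2L/(ρ·S·CL))
v = √(2 × 43200 / (1.2 × 18.3 × 0.841)) = √4678 = 68.4 m/s

v = 68.4 m/s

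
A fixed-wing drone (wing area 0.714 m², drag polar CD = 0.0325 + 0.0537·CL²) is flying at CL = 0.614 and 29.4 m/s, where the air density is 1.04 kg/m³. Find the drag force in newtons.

D = 16.9 N

CD = 0.0325 + 0.0537 × 0.614² = 0.05274
D = ½ρv²S·CD = ½ × 1.04 × 29.4² × 0.714 × 0.05274 = 16.9 N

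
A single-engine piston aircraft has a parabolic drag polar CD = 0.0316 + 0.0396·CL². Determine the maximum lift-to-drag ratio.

For CD = CD0 + K·CL², (L/D)max occurs at CL* = √(CD0/K) and equals 1/(2√(K·CD0)).
(L/D)max = 1/(2√(0.0396 × 0.0316)) = 1/(2 × 0.03537) = 14.1

(L/D)max = 14.1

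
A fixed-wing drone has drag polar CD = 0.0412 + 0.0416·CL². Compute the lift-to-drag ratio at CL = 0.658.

CD = 0.0412 + 0.0416 × 0.658² = 0.05921
L/D = CL/CD = 0.658 / 0.05921 = 11.1

L/D = 11.1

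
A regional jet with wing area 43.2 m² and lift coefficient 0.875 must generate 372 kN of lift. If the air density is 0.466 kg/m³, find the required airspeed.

v = 206 m/s

L = ½ρv²S·CL ⇒ v = √(2L/(ρ·S·CL))
v = √(2 × 3.72×10^5 / (0.466 × 43.2 × 0.875)) = √42240 = 206 m/s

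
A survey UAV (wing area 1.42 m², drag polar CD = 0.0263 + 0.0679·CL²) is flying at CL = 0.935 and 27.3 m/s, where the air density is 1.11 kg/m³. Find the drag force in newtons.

CD = 0.0263 + 0.0679 × 0.935² = 0.08566
D = ½ρv²S·CD = ½ × 1.11 × 27.3² × 1.42 × 0.08566 = 50.3 N

D = 50.3 N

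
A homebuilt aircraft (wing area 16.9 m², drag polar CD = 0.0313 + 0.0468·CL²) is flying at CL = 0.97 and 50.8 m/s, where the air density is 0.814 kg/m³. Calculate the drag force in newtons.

CD = 0.0313 + 0.0468 × 0.97² = 0.07533
D = ½ρv²S·CD = ½ × 0.814 × 50.8² × 16.9 × 0.07533 = 1340 N

D = 1340 N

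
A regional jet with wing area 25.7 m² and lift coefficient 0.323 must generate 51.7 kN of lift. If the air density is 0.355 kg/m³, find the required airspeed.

v = 187 m/s

L = ½ρv²S·CL ⇒ v = √(2L/(ρ·S·CL))
v = √(2 × 51700 / (0.355 × 25.7 × 0.323)) = √35090 = 187 m/s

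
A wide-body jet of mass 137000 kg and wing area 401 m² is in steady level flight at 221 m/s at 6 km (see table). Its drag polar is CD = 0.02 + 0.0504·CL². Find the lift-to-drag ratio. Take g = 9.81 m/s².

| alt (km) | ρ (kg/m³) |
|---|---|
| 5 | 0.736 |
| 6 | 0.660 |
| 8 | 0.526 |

L/D = 9.38

At 6 km, from the table: ρ = 0.660 kg/m³.
In steady level flight, lift balances weight: W = mg = 137000 × 9.81 = 1.344×10^6 N.
Dynamic pressure q = 0.5 × 0.66 × 221² = 16120 Pa.
Required CL = L/(qS) = 1.344×10^6/(16120·401) = 0.2079.
CD = 0.02 + 0.0504 × 0.2079² = 0.02218.
L/D = CL/CD = 0.2079 / 0.02218 = 9.38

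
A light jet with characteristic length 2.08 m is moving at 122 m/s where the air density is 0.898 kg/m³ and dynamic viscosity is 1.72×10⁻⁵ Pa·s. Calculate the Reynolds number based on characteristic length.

Re = ρ·v·c/μ = 0.898 × 122 × 2.08 / (1.72×10⁻⁵) = 1.32×10^7

Re = 1.32×10^7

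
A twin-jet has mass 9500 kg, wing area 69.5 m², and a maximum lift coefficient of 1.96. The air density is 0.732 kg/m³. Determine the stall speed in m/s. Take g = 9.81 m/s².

V_stall = 43.2 m/s

Stall occurs when L = W at CL,max. W = mg = 9500 × 9.81 = 93200 N.
V_stall = √(2W/(ρ·S·CL,max)) = √(2 × 93200 / (0.732 × 69.5 × 1.96))
V_stall = √1869 = 43.2 m/s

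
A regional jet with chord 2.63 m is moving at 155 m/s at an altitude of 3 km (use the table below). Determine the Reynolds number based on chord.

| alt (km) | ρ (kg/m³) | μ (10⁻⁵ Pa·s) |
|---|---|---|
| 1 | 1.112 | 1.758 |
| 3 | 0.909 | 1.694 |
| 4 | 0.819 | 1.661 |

Re = 2.19×10^7

At 3 km, from the table: ρ = 0.909 kg/m³, μ = 1.694×10⁻⁵ Pa·s.
Re = ρ·v·c/μ = 0.909 × 155 × 2.63 / (1.694×10⁻⁵) = 2.19×10^7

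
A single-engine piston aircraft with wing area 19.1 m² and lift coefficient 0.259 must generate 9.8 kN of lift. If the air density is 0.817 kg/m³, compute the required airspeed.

L = ½ρv²S·CL ⇒ v = √(2L/(ρ·S·CL))
v = √(2 × 9800 / (0.817 × 19.1 × 0.259)) = √4850 = 69.6 m/s

v = 69.6 m/s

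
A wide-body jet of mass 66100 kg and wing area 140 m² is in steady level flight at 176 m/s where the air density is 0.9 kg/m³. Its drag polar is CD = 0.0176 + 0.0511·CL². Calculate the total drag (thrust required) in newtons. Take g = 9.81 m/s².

D = 45400 N

Level flight ⇒ L = W = m·g = 66100 × 9.81 = 6.4844×10^5 N.
Dynamic pressure q = 0.5 × 0.9 × 176² = 13940 Pa.
CL = 2W/(ρv²S) = 2×6.4844×10^5/(0.9×176²×140) = 0.3323.
CD = 0.0176 + 0.0511 × 0.3323² = 0.02324.
D = q·S·CD = 13940 × 140 × 0.02324 = 45360 N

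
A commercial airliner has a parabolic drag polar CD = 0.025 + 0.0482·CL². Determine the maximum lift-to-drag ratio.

(L/D)max = 14.4

For CD = CD0 + K·CL², (L/D)max occurs at CL* = √(CD0/K) and equals 1/(2√(K·CD0)).
(L/D)max = 1/(2√(0.0482 × 0.025)) = 1/(2 × 0.03471) = 14.4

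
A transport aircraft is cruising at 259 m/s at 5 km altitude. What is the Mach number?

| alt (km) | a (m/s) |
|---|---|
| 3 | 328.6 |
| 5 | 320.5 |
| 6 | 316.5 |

M = 0.808

At 5 km, from the table: a = 320.5 m/s.
M = v/a = 259 / 320.5 = 0.808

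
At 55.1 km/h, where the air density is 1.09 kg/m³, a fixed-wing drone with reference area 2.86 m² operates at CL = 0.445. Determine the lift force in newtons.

Convert speed: v = 55.1 km/h ÷ 3.6 = 15.31 m/s.
L = ½ρv²S·CL = ½ × 1.09 × 15.31² × 2.86 × 0.445 = 162 N

L = 162 N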